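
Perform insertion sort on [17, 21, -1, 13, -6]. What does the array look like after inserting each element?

First element 17 is already 'sorted'
Insert 21: shifted 0 elements -> [17, 21, -1, 13, -6]
Insert -1: shifted 2 elements -> [-1, 17, 21, 13, -6]
Insert 13: shifted 2 elements -> [-1, 13, 17, 21, -6]
Insert -6: shifted 4 elements -> [-6, -1, 13, 17, 21]


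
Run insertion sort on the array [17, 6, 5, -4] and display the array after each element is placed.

First element 17 is already 'sorted'
Insert 6: shifted 1 elements -> [6, 17, 5, -4]
Insert 5: shifted 2 elements -> [5, 6, 17, -4]
Insert -4: shifted 3 elements -> [-4, 5, 6, 17]


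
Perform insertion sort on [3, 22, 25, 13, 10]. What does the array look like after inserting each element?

First element 3 is already 'sorted'
Insert 22: shifted 0 elements -> [3, 22, 25, 13, 10]
Insert 25: shifted 0 elements -> [3, 22, 25, 13, 10]
Insert 13: shifted 2 elements -> [3, 13, 22, 25, 10]
Insert 10: shifted 3 elements -> [3, 10, 13, 22, 25]


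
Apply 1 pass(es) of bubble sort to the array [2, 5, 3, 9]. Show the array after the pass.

After pass 1: [2, 3, 5, 9] (1 swaps)
Total swaps: 1


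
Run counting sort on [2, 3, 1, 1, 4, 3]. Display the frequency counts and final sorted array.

Count array: [0, 2, 1, 2, 1]
(count[i] = number of elements equal to i)
Cumulative count: [0, 2, 3, 5, 6]
Sorted: [1, 1, 2, 3, 3, 4]


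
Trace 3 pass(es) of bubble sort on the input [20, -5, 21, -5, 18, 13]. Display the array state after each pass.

After pass 1: [-5, 20, -5, 18, 13, 21] (4 swaps)
After pass 2: [-5, -5, 18, 13, 20, 21] (3 swaps)
After pass 3: [-5, -5, 13, 18, 20, 21] (1 swaps)
Total swaps: 8


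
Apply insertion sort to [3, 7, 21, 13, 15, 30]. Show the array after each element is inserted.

First element 3 is already 'sorted'
Insert 7: shifted 0 elements -> [3, 7, 21, 13, 15, 30]
Insert 21: shifted 0 elements -> [3, 7, 21, 13, 15, 30]
Insert 13: shifted 1 elements -> [3, 7, 13, 21, 15, 30]
Insert 15: shifted 1 elements -> [3, 7, 13, 15, 21, 30]
Insert 30: shifted 0 elements -> [3, 7, 13, 15, 21, 30]


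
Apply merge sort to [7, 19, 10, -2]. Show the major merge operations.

Divide and conquer:
  Merge [7] + [19] -> [7, 19]
  Merge [10] + [-2] -> [-2, 10]
  Merge [7, 19] + [-2, 10] -> [-2, 7, 10, 19]


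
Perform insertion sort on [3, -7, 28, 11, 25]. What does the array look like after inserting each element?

First element 3 is already 'sorted'
Insert -7: shifted 1 elements -> [-7, 3, 28, 11, 25]
Insert 28: shifted 0 elements -> [-7, 3, 28, 11, 25]
Insert 11: shifted 1 elements -> [-7, 3, 11, 28, 25]
Insert 25: shifted 1 elements -> [-7, 3, 11, 25, 28]


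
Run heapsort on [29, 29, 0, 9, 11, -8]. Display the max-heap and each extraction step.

Build heap: [29, 29, 0, 9, 11, -8]
Extract 29: [29, 11, 0, 9, -8, 29]
Extract 29: [11, 9, 0, -8, 29, 29]
Extract 11: [9, -8, 0, 11, 29, 29]
Extract 9: [0, -8, 9, 11, 29, 29]
Extract 0: [-8, 0, 9, 11, 29, 29]


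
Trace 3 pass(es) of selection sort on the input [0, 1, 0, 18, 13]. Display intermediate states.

Pass 1: Select minimum 0 at index 0, swap -> [0, 1, 0, 18, 13]
Pass 2: Select minimum 0 at index 2, swap -> [0, 0, 1, 18, 13]
Pass 3: Select minimum 1 at index 2, swap -> [0, 0, 1, 18, 13]


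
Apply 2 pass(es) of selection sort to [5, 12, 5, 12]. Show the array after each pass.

Pass 1: Select minimum 5 at index 0, swap -> [5, 12, 5, 12]
Pass 2: Select minimum 5 at index 2, swap -> [5, 5, 12, 12]


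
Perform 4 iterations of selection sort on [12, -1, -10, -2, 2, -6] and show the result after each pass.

Pass 1: Select minimum -10 at index 2, swap -> [-10, -1, 12, -2, 2, -6]
Pass 2: Select minimum -6 at index 5, swap -> [-10, -6, 12, -2, 2, -1]
Pass 3: Select minimum -2 at index 3, swap -> [-10, -6, -2, 12, 2, -1]
Pass 4: Select minimum -1 at index 5, swap -> [-10, -6, -2, -1, 2, 12]


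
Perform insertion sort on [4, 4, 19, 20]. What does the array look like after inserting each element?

First element 4 is already 'sorted'
Insert 4: shifted 0 elements -> [4, 4, 19, 20]
Insert 19: shifted 0 elements -> [4, 4, 19, 20]
Insert 20: shifted 0 elements -> [4, 4, 19, 20]


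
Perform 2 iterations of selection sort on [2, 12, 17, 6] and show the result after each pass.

Pass 1: Select minimum 2 at index 0, swap -> [2, 12, 17, 6]
Pass 2: Select minimum 6 at index 3, swap -> [2, 6, 17, 12]


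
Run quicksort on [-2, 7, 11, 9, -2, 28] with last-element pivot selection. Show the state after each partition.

Partition 1: pivot=28 at index 5 -> [-2, 7, 11, 9, -2, 28]
Partition 2: pivot=-2 at index 1 -> [-2, -2, 11, 9, 7, 28]
Partition 3: pivot=7 at index 2 -> [-2, -2, 7, 9, 11, 28]
Partition 4: pivot=11 at index 4 -> [-2, -2, 7, 9, 11, 28]


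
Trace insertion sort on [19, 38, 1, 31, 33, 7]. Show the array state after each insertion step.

First element 19 is already 'sorted'
Insert 38: shifted 0 elements -> [19, 38, 1, 31, 33, 7]
Insert 1: shifted 2 elements -> [1, 19, 38, 31, 33, 7]
Insert 31: shifted 1 elements -> [1, 19, 31, 38, 33, 7]
Insert 33: shifted 1 elements -> [1, 19, 31, 33, 38, 7]
Insert 7: shifted 4 elements -> [1, 7, 19, 31, 33, 38]


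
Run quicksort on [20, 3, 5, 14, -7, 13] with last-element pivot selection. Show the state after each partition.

Partition 1: pivot=13 at index 3 -> [3, 5, -7, 13, 20, 14]
Partition 2: pivot=-7 at index 0 -> [-7, 5, 3, 13, 20, 14]
Partition 3: pivot=3 at index 1 -> [-7, 3, 5, 13, 20, 14]
Partition 4: pivot=14 at index 4 -> [-7, 3, 5, 13, 14, 20]


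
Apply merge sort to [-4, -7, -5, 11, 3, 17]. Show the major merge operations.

Divide and conquer:
  Merge [-7] + [-5] -> [-7, -5]
  Merge [-4] + [-7, -5] -> [-7, -5, -4]
  Merge [3] + [17] -> [3, 17]
  Merge [11] + [3, 17] -> [3, 11, 17]
  Merge [-7, -5, -4] + [3, 11, 17] -> [-7, -5, -4, 3, 11, 17]


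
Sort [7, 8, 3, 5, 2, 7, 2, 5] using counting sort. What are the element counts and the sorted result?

Count array: [0, 0, 2, 1, 0, 2, 0, 2, 1]
(count[i] = number of elements equal to i)
Cumulative count: [0, 0, 2, 3, 3, 5, 5, 7, 8]
Sorted: [2, 2, 3, 5, 5, 7, 7, 8]


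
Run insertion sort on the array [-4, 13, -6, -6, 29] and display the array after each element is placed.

First element -4 is already 'sorted'
Insert 13: shifted 0 elements -> [-4, 13, -6, -6, 29]
Insert -6: shifted 2 elements -> [-6, -4, 13, -6, 29]
Insert -6: shifted 2 elements -> [-6, -6, -4, 13, 29]
Insert 29: shifted 0 elements -> [-6, -6, -4, 13, 29]


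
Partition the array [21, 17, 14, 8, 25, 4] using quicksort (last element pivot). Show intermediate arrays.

Partition 1: pivot=4 at index 0 -> [4, 17, 14, 8, 25, 21]
Partition 2: pivot=21 at index 4 -> [4, 17, 14, 8, 21, 25]
Partition 3: pivot=8 at index 1 -> [4, 8, 14, 17, 21, 25]
Partition 4: pivot=17 at index 3 -> [4, 8, 14, 17, 21, 25]


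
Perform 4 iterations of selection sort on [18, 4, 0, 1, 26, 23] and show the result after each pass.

Pass 1: Select minimum 0 at index 2, swap -> [0, 4, 18, 1, 26, 23]
Pass 2: Select minimum 1 at index 3, swap -> [0, 1, 18, 4, 26, 23]
Pass 3: Select minimum 4 at index 3, swap -> [0, 1, 4, 18, 26, 23]
Pass 4: Select minimum 18 at index 3, swap -> [0, 1, 4, 18, 26, 23]


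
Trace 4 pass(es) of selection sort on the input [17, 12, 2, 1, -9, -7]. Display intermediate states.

Pass 1: Select minimum -9 at index 4, swap -> [-9, 12, 2, 1, 17, -7]
Pass 2: Select minimum -7 at index 5, swap -> [-9, -7, 2, 1, 17, 12]
Pass 3: Select minimum 1 at index 3, swap -> [-9, -7, 1, 2, 17, 12]
Pass 4: Select minimum 2 at index 3, swap -> [-9, -7, 1, 2, 17, 12]


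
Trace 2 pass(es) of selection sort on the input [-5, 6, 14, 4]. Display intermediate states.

Pass 1: Select minimum -5 at index 0, swap -> [-5, 6, 14, 4]
Pass 2: Select minimum 4 at index 3, swap -> [-5, 4, 14, 6]


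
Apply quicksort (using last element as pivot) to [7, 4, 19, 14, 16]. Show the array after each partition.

Partition 1: pivot=16 at index 3 -> [7, 4, 14, 16, 19]
Partition 2: pivot=14 at index 2 -> [7, 4, 14, 16, 19]
Partition 3: pivot=4 at index 0 -> [4, 7, 14, 16, 19]


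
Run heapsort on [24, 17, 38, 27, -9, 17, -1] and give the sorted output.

Build heap: [38, 27, 24, 17, -9, 17, -1]
Extract 38: [27, 17, 24, -1, -9, 17, 38]
Extract 27: [24, 17, 17, -1, -9, 27, 38]
Extract 24: [17, -1, 17, -9, 24, 27, 38]
Extract 17: [17, -1, -9, 17, 24, 27, 38]
Extract 17: [-1, -9, 17, 17, 24, 27, 38]
Extract -1: [-9, -1, 17, 17, 24, 27, 38]


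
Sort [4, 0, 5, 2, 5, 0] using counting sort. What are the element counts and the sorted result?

Count array: [2, 0, 1, 0, 1, 2]
(count[i] = number of elements equal to i)
Cumulative count: [2, 2, 3, 3, 4, 6]
Sorted: [0, 0, 2, 4, 5, 5]


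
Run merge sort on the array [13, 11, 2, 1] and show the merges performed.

Divide and conquer:
  Merge [13] + [11] -> [11, 13]
  Merge [2] + [1] -> [1, 2]
  Merge [11, 13] + [1, 2] -> [1, 2, 11, 13]


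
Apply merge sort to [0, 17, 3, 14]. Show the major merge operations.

Divide and conquer:
  Merge [0] + [17] -> [0, 17]
  Merge [3] + [14] -> [3, 14]
  Merge [0, 17] + [3, 14] -> [0, 3, 14, 17]


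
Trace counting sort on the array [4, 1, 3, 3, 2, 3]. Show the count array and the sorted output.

Count array: [0, 1, 1, 3, 1]
(count[i] = number of elements equal to i)
Cumulative count: [0, 1, 2, 5, 6]
Sorted: [1, 2, 3, 3, 3, 4]


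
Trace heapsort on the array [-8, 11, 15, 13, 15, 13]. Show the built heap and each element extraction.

Build heap: [15, 13, 15, -8, 11, 13]
Extract 15: [15, 13, 13, -8, 11, 15]
Extract 15: [13, 11, 13, -8, 15, 15]
Extract 13: [13, 11, -8, 13, 15, 15]
Extract 13: [11, -8, 13, 13, 15, 15]
Extract 11: [-8, 11, 13, 13, 15, 15]


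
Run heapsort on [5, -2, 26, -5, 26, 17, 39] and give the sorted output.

Build heap: [39, 26, 26, -5, -2, 17, 5]
Extract 39: [26, 5, 26, -5, -2, 17, 39]
Extract 26: [26, 5, 17, -5, -2, 26, 39]
Extract 26: [17, 5, -2, -5, 26, 26, 39]
Extract 17: [5, -5, -2, 17, 26, 26, 39]
Extract 5: [-2, -5, 5, 17, 26, 26, 39]
Extract -2: [-5, -2, 5, 17, 26, 26, 39]


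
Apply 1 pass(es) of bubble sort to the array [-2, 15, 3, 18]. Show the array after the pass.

After pass 1: [-2, 3, 15, 18] (1 swaps)
Total swaps: 1


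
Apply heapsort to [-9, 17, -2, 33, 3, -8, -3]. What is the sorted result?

Build heap: [33, 17, -2, -9, 3, -8, -3]
Extract 33: [17, 3, -2, -9, -3, -8, 33]
Extract 17: [3, -3, -2, -9, -8, 17, 33]
Extract 3: [-2, -3, -8, -9, 3, 17, 33]
Extract -2: [-3, -9, -8, -2, 3, 17, 33]
Extract -3: [-8, -9, -3, -2, 3, 17, 33]
Extract -8: [-9, -8, -3, -2, 3, 17, 33]


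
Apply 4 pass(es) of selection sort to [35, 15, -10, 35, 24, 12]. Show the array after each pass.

Pass 1: Select minimum -10 at index 2, swap -> [-10, 15, 35, 35, 24, 12]
Pass 2: Select minimum 12 at index 5, swap -> [-10, 12, 35, 35, 24, 15]
Pass 3: Select minimum 15 at index 5, swap -> [-10, 12, 15, 35, 24, 35]
Pass 4: Select minimum 24 at index 4, swap -> [-10, 12, 15, 24, 35, 35]


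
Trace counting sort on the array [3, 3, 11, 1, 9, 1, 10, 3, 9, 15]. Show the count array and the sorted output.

Count array: [0, 2, 0, 3, 0, 0, 0, 0, 0, 2, 1, 1, 0, 0, 0, 1]
(count[i] = number of elements equal to i)
Cumulative count: [0, 2, 2, 5, 5, 5, 5, 5, 5, 7, 8, 9, 9, 9, 9, 10]
Sorted: [1, 1, 3, 3, 3, 9, 9, 10, 11, 15]


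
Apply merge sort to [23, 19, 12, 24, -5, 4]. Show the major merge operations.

Divide and conquer:
  Merge [19] + [12] -> [12, 19]
  Merge [23] + [12, 19] -> [12, 19, 23]
  Merge [-5] + [4] -> [-5, 4]
  Merge [24] + [-5, 4] -> [-5, 4, 24]
  Merge [12, 19, 23] + [-5, 4, 24] -> [-5, 4, 12, 19, 23, 24]


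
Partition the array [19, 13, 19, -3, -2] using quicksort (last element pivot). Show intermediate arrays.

Partition 1: pivot=-2 at index 1 -> [-3, -2, 19, 19, 13]
Partition 2: pivot=13 at index 2 -> [-3, -2, 13, 19, 19]
Partition 3: pivot=19 at index 4 -> [-3, -2, 13, 19, 19]


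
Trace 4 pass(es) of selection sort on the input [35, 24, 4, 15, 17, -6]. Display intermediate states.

Pass 1: Select minimum -6 at index 5, swap -> [-6, 24, 4, 15, 17, 35]
Pass 2: Select minimum 4 at index 2, swap -> [-6, 4, 24, 15, 17, 35]
Pass 3: Select minimum 15 at index 3, swap -> [-6, 4, 15, 24, 17, 35]
Pass 4: Select minimum 17 at index 4, swap -> [-6, 4, 15, 17, 24, 35]


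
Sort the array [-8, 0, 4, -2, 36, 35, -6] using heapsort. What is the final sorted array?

Build heap: [36, 0, 35, -2, -8, 4, -6]
Extract 36: [35, 0, 4, -2, -8, -6, 36]
Extract 35: [4, 0, -6, -2, -8, 35, 36]
Extract 4: [0, -2, -6, -8, 4, 35, 36]
Extract 0: [-2, -8, -6, 0, 4, 35, 36]
Extract -2: [-6, -8, -2, 0, 4, 35, 36]
Extract -6: [-8, -6, -2, 0, 4, 35, 36]


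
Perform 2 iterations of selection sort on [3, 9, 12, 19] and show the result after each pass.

Pass 1: Select minimum 3 at index 0, swap -> [3, 9, 12, 19]
Pass 2: Select minimum 9 at index 1, swap -> [3, 9, 12, 19]


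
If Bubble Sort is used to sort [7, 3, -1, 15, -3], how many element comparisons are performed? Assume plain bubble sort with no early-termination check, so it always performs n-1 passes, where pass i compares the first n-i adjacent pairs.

Pass 1: compare adjacent pairs (0,1)..(3,4) = 4 comparison(s), 3 swap(s) -> [3, -1, 7, -3, 15]
Pass 2: compare adjacent pairs (0,1)..(2,3) = 3 comparison(s), 2 swap(s) -> [-1, 3, -3, 7, 15]
Pass 3: compare adjacent pairs (0,1)..(1,2) = 2 comparison(s), 1 swap(s) -> [-1, -3, 3, 7, 15]
Pass 4: compare adjacent pairs (0,1)..(0,1) = 1 comparison(s), 1 swap(s) -> [-3, -1, 3, 7, 15]
Total comparisons: 4 + 3 + 2 + 1 = 10


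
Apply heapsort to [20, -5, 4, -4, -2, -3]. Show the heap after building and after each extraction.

Build heap: [20, -2, 4, -4, -5, -3]
Extract 20: [4, -2, -3, -4, -5, 20]
Extract 4: [-2, -4, -3, -5, 4, 20]
Extract -2: [-3, -4, -5, -2, 4, 20]
Extract -3: [-4, -5, -3, -2, 4, 20]
Extract -4: [-5, -4, -3, -2, 4, 20]


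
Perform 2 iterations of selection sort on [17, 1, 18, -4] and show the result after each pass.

Pass 1: Select minimum -4 at index 3, swap -> [-4, 1, 18, 17]
Pass 2: Select minimum 1 at index 1, swap -> [-4, 1, 18, 17]


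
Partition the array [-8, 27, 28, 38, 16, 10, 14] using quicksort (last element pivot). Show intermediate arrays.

Partition 1: pivot=14 at index 2 -> [-8, 10, 14, 38, 16, 27, 28]
Partition 2: pivot=10 at index 1 -> [-8, 10, 14, 38, 16, 27, 28]
Partition 3: pivot=28 at index 5 -> [-8, 10, 14, 16, 27, 28, 38]
Partition 4: pivot=27 at index 4 -> [-8, 10, 14, 16, 27, 28, 38]


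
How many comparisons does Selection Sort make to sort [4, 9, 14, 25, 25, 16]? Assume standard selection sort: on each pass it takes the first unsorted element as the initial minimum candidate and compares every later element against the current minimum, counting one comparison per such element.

Pass 1: scan indices 1..5 for the minimum = 5 comparison(s); min is 4, place at index 0 -> [4, 9, 14, 25, 25, 16]
Pass 2: scan indices 2..5 for the minimum = 4 comparison(s); min is 9, place at index 1 -> [4, 9, 14, 25, 25, 16]
Pass 3: scan indices 3..5 for the minimum = 3 comparison(s); min is 14, place at index 2 -> [4, 9, 14, 25, 25, 16]
Pass 4: scan indices 4..5 for the minimum = 2 comparison(s); min is 16, place at index 3 -> [4, 9, 14, 16, 25, 25]
Pass 5: scan indices 5..5 for the minimum = 1 comparison(s); min is 25, place at index 4 -> [4, 9, 14, 16, 25, 25]
Selection sort always scans the whole unsorted suffix, so the count is (n-1) + (n-2) + ... + 1 = n(n-1)/2 = 6*5/2 = 15 regardless of the input order.
Total comparisons: 5 + 4 + 3 + 2 + 1 = 15


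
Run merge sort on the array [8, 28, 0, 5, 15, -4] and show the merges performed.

Divide and conquer:
  Merge [28] + [0] -> [0, 28]
  Merge [8] + [0, 28] -> [0, 8, 28]
  Merge [15] + [-4] -> [-4, 15]
  Merge [5] + [-4, 15] -> [-4, 5, 15]
  Merge [0, 8, 28] + [-4, 5, 15] -> [-4, 0, 5, 8, 15, 28]


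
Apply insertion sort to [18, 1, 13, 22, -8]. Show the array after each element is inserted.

First element 18 is already 'sorted'
Insert 1: shifted 1 elements -> [1, 18, 13, 22, -8]
Insert 13: shifted 1 elements -> [1, 13, 18, 22, -8]
Insert 22: shifted 0 elements -> [1, 13, 18, 22, -8]
Insert -8: shifted 4 elements -> [-8, 1, 13, 18, 22]


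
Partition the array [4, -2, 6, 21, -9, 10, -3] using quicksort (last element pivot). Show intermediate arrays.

Partition 1: pivot=-3 at index 1 -> [-9, -3, 6, 21, 4, 10, -2]
Partition 2: pivot=-2 at index 2 -> [-9, -3, -2, 21, 4, 10, 6]
Partition 3: pivot=6 at index 4 -> [-9, -3, -2, 4, 6, 10, 21]
Partition 4: pivot=21 at index 6 -> [-9, -3, -2, 4, 6, 10, 21]


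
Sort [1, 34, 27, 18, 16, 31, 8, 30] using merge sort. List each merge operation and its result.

Divide and conquer:
  Merge [1] + [34] -> [1, 34]
  Merge [27] + [18] -> [18, 27]
  Merge [1, 34] + [18, 27] -> [1, 18, 27, 34]
  Merge [16] + [31] -> [16, 31]
  Merge [8] + [30] -> [8, 30]
  Merge [16, 31] + [8, 30] -> [8, 16, 30, 31]
  Merge [1, 18, 27, 34] + [8, 16, 30, 31] -> [1, 8, 16, 18, 27, 30, 31, 34]


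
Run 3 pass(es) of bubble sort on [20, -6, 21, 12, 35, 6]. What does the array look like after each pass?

After pass 1: [-6, 20, 12, 21, 6, 35] (3 swaps)
After pass 2: [-6, 12, 20, 6, 21, 35] (2 swaps)
After pass 3: [-6, 12, 6, 20, 21, 35] (1 swaps)
Total swaps: 6


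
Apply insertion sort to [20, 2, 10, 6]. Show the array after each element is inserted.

First element 20 is already 'sorted'
Insert 2: shifted 1 elements -> [2, 20, 10, 6]
Insert 10: shifted 1 elements -> [2, 10, 20, 6]
Insert 6: shifted 2 elements -> [2, 6, 10, 20]


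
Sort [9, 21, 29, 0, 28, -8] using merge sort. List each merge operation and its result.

Divide and conquer:
  Merge [21] + [29] -> [21, 29]
  Merge [9] + [21, 29] -> [9, 21, 29]
  Merge [28] + [-8] -> [-8, 28]
  Merge [0] + [-8, 28] -> [-8, 0, 28]
  Merge [9, 21, 29] + [-8, 0, 28] -> [-8, 0, 9, 21, 28, 29]


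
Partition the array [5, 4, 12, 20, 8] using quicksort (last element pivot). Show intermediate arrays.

Partition 1: pivot=8 at index 2 -> [5, 4, 8, 20, 12]
Partition 2: pivot=4 at index 0 -> [4, 5, 8, 20, 12]
Partition 3: pivot=12 at index 3 -> [4, 5, 8, 12, 20]


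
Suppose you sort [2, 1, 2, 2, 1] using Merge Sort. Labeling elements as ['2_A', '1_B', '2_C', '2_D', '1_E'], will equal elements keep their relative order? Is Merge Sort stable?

Trace Merge Sort on the labeled array (the key is the number; the letter only tracks identity):
  Merge [2_A] + [1_B] -> [1_B, 2_A]
  Merge [2_D] + [1_E] -> [1_E, 2_D]
  Merge [2_C] + [1_E, 2_D] -> [1_E, 2_C, 2_D]
  Merge [1_B, 2_A] + [1_E, 2_C, 2_D] -> [1_B, 1_E, 2_A, 2_C, 2_D]
Final order: [1_B, 1_E, 2_A, 2_C, 2_D]
Equal keys:
  value 1: originally 1_B, 1_E; after sorting 1_B, 1_E -> order preserved
  value 2: originally 2_A, 2_C, 2_D; after sorting 2_A, 2_C, 2_D -> order preserved
All equal keys kept their original relative order. Merge Sort is stable: when the heads of the two halves are equal the merge takes from the left half first.
Answer: Stable


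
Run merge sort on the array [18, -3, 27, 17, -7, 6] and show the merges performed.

Divide and conquer:
  Merge [-3] + [27] -> [-3, 27]
  Merge [18] + [-3, 27] -> [-3, 18, 27]
  Merge [-7] + [6] -> [-7, 6]
  Merge [17] + [-7, 6] -> [-7, 6, 17]
  Merge [-3, 18, 27] + [-7, 6, 17] -> [-7, -3, 6, 17, 18, 27]


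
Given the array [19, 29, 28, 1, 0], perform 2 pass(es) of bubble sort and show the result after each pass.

After pass 1: [19, 28, 1, 0, 29] (3 swaps)
After pass 2: [19, 1, 0, 28, 29] (2 swaps)
Total swaps: 5


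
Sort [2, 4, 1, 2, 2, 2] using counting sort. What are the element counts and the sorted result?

Count array: [0, 1, 4, 0, 1]
(count[i] = number of elements equal to i)
Cumulative count: [0, 1, 5, 5, 6]
Sorted: [1, 2, 2, 2, 2, 4]


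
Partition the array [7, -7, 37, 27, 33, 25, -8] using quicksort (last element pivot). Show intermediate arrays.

Partition 1: pivot=-8 at index 0 -> [-8, -7, 37, 27, 33, 25, 7]
Partition 2: pivot=7 at index 2 -> [-8, -7, 7, 27, 33, 25, 37]
Partition 3: pivot=37 at index 6 -> [-8, -7, 7, 27, 33, 25, 37]
Partition 4: pivot=25 at index 3 -> [-8, -7, 7, 25, 33, 27, 37]
Partition 5: pivot=27 at index 4 -> [-8, -7, 7, 25, 27, 33, 37]


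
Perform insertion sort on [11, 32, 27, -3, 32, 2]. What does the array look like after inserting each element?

First element 11 is already 'sorted'
Insert 32: shifted 0 elements -> [11, 32, 27, -3, 32, 2]
Insert 27: shifted 1 elements -> [11, 27, 32, -3, 32, 2]
Insert -3: shifted 3 elements -> [-3, 11, 27, 32, 32, 2]
Insert 32: shifted 0 elements -> [-3, 11, 27, 32, 32, 2]
Insert 2: shifted 4 elements -> [-3, 2, 11, 27, 32, 32]


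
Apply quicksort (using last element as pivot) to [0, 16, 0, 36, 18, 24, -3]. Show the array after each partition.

Partition 1: pivot=-3 at index 0 -> [-3, 16, 0, 36, 18, 24, 0]
Partition 2: pivot=0 at index 2 -> [-3, 0, 0, 36, 18, 24, 16]
Partition 3: pivot=16 at index 3 -> [-3, 0, 0, 16, 18, 24, 36]
Partition 4: pivot=36 at index 6 -> [-3, 0, 0, 16, 18, 24, 36]
Partition 5: pivot=24 at index 5 -> [-3, 0, 0, 16, 18, 24, 36]


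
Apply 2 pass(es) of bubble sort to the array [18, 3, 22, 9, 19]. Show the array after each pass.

After pass 1: [3, 18, 9, 19, 22] (3 swaps)
After pass 2: [3, 9, 18, 19, 22] (1 swaps)
Total swaps: 4


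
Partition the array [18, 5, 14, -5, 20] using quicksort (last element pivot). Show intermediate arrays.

Partition 1: pivot=20 at index 4 -> [18, 5, 14, -5, 20]
Partition 2: pivot=-5 at index 0 -> [-5, 5, 14, 18, 20]
Partition 3: pivot=18 at index 3 -> [-5, 5, 14, 18, 20]
Partition 4: pivot=14 at index 2 -> [-5, 5, 14, 18, 20]


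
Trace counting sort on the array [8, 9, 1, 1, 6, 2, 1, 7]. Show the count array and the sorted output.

Count array: [0, 3, 1, 0, 0, 0, 1, 1, 1, 1]
(count[i] = number of elements equal to i)
Cumulative count: [0, 3, 4, 4, 4, 4, 5, 6, 7, 8]
Sorted: [1, 1, 1, 2, 6, 7, 8, 9]


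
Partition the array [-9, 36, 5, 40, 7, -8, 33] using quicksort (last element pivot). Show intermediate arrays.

Partition 1: pivot=33 at index 4 -> [-9, 5, 7, -8, 33, 40, 36]
Partition 2: pivot=-8 at index 1 -> [-9, -8, 7, 5, 33, 40, 36]
Partition 3: pivot=5 at index 2 -> [-9, -8, 5, 7, 33, 40, 36]
Partition 4: pivot=36 at index 5 -> [-9, -8, 5, 7, 33, 36, 40]


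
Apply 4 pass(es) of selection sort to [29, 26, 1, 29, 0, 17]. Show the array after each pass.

Pass 1: Select minimum 0 at index 4, swap -> [0, 26, 1, 29, 29, 17]
Pass 2: Select minimum 1 at index 2, swap -> [0, 1, 26, 29, 29, 17]
Pass 3: Select minimum 17 at index 5, swap -> [0, 1, 17, 29, 29, 26]
Pass 4: Select minimum 26 at index 5, swap -> [0, 1, 17, 26, 29, 29]


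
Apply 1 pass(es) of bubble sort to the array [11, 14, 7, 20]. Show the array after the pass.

After pass 1: [11, 7, 14, 20] (1 swaps)
Total swaps: 1


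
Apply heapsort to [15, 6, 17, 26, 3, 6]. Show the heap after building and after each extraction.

Build heap: [26, 15, 17, 6, 3, 6]
Extract 26: [17, 15, 6, 6, 3, 26]
Extract 17: [15, 6, 6, 3, 17, 26]
Extract 15: [6, 3, 6, 15, 17, 26]
Extract 6: [6, 3, 6, 15, 17, 26]
Extract 6: [3, 6, 6, 15, 17, 26]


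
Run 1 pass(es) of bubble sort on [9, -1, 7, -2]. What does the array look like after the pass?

After pass 1: [-1, 7, -2, 9] (3 swaps)
Total swaps: 3


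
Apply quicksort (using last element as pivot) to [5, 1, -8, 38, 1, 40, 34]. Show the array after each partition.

Partition 1: pivot=34 at index 4 -> [5, 1, -8, 1, 34, 40, 38]
Partition 2: pivot=1 at index 2 -> [1, -8, 1, 5, 34, 40, 38]
Partition 3: pivot=-8 at index 0 -> [-8, 1, 1, 5, 34, 40, 38]
Partition 4: pivot=38 at index 5 -> [-8, 1, 1, 5, 34, 38, 40]


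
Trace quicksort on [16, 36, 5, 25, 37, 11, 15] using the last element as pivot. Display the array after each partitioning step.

Partition 1: pivot=15 at index 2 -> [5, 11, 15, 25, 37, 36, 16]
Partition 2: pivot=11 at index 1 -> [5, 11, 15, 25, 37, 36, 16]
Partition 3: pivot=16 at index 3 -> [5, 11, 15, 16, 37, 36, 25]
Partition 4: pivot=25 at index 4 -> [5, 11, 15, 16, 25, 36, 37]
Partition 5: pivot=37 at index 6 -> [5, 11, 15, 16, 25, 36, 37]


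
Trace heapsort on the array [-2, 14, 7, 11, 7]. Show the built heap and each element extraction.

Build heap: [14, 11, 7, -2, 7]
Extract 14: [11, 7, 7, -2, 14]
Extract 11: [7, -2, 7, 11, 14]
Extract 7: [7, -2, 7, 11, 14]
Extract 7: [-2, 7, 7, 11, 14]


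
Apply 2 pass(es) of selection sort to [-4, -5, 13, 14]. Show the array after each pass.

Pass 1: Select minimum -5 at index 1, swap -> [-5, -4, 13, 14]
Pass 2: Select minimum -4 at index 1, swap -> [-5, -4, 13, 14]


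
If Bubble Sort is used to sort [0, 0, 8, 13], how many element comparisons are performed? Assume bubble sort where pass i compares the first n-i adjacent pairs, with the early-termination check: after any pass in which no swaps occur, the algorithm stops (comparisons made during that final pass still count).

Pass 1: compare adjacent pairs (0,1)..(2,3) = 3 comparison(s), 0 swap(s) -> [0, 0, 8, 13]
No swaps in this pass, so bubble sort stops here.
Total comparisons: 3 = 3


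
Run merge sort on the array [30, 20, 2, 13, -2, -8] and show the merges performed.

Divide and conquer:
  Merge [20] + [2] -> [2, 20]
  Merge [30] + [2, 20] -> [2, 20, 30]
  Merge [-2] + [-8] -> [-8, -2]
  Merge [13] + [-8, -2] -> [-8, -2, 13]
  Merge [2, 20, 30] + [-8, -2, 13] -> [-8, -2, 2, 13, 20, 30]


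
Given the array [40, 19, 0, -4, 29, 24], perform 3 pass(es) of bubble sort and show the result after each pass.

After pass 1: [19, 0, -4, 29, 24, 40] (5 swaps)
After pass 2: [0, -4, 19, 24, 29, 40] (3 swaps)
After pass 3: [-4, 0, 19, 24, 29, 40] (1 swaps)
Total swaps: 9


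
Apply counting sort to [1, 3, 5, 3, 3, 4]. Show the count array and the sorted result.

Count array: [0, 1, 0, 3, 1, 1]
(count[i] = number of elements equal to i)
Cumulative count: [0, 1, 1, 4, 5, 6]
Sorted: [1, 3, 3, 3, 4, 5]


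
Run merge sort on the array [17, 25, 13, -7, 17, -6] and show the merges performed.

Divide and conquer:
  Merge [25] + [13] -> [13, 25]
  Merge [17] + [13, 25] -> [13, 17, 25]
  Merge [17] + [-6] -> [-6, 17]
  Merge [-7] + [-6, 17] -> [-7, -6, 17]
  Merge [13, 17, 25] + [-7, -6, 17] -> [-7, -6, 13, 17, 17, 25]


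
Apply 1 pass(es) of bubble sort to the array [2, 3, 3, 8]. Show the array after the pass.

After pass 1: [2, 3, 3, 8] (0 swaps)
Total swaps: 0


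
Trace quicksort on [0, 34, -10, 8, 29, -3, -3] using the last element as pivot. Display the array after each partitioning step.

Partition 1: pivot=-3 at index 2 -> [-10, -3, -3, 8, 29, 34, 0]
Partition 2: pivot=-3 at index 1 -> [-10, -3, -3, 8, 29, 34, 0]
Partition 3: pivot=0 at index 3 -> [-10, -3, -3, 0, 29, 34, 8]
Partition 4: pivot=8 at index 4 -> [-10, -3, -3, 0, 8, 34, 29]
Partition 5: pivot=29 at index 5 -> [-10, -3, -3, 0, 8, 29, 34]


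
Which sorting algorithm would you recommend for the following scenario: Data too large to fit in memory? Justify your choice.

Best choice: External merge sort
Reason: Minimizes disk I/O by sequential reads/writes


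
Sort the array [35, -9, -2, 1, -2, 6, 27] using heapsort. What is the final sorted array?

Build heap: [35, 1, 27, -9, -2, 6, -2]
Extract 35: [27, 1, 6, -9, -2, -2, 35]
Extract 27: [6, 1, -2, -9, -2, 27, 35]
Extract 6: [1, -2, -2, -9, 6, 27, 35]
Extract 1: [-2, -9, -2, 1, 6, 27, 35]
Extract -2: [-2, -9, -2, 1, 6, 27, 35]
Extract -2: [-9, -2, -2, 1, 6, 27, 35]


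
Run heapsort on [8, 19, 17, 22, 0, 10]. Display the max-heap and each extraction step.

Build heap: [22, 19, 17, 8, 0, 10]
Extract 22: [19, 10, 17, 8, 0, 22]
Extract 19: [17, 10, 0, 8, 19, 22]
Extract 17: [10, 8, 0, 17, 19, 22]
Extract 10: [8, 0, 10, 17, 19, 22]
Extract 8: [0, 8, 10, 17, 19, 22]


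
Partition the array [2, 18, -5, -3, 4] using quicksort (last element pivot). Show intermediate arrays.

Partition 1: pivot=4 at index 3 -> [2, -5, -3, 4, 18]
Partition 2: pivot=-3 at index 1 -> [-5, -3, 2, 4, 18]


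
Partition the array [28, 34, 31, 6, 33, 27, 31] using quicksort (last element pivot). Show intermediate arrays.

Partition 1: pivot=31 at index 4 -> [28, 31, 6, 27, 31, 34, 33]
Partition 2: pivot=27 at index 1 -> [6, 27, 28, 31, 31, 34, 33]
Partition 3: pivot=31 at index 3 -> [6, 27, 28, 31, 31, 34, 33]
Partition 4: pivot=33 at index 5 -> [6, 27, 28, 31, 31, 33, 34]


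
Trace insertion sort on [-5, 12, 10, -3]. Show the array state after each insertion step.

First element -5 is already 'sorted'
Insert 12: shifted 0 elements -> [-5, 12, 10, -3]
Insert 10: shifted 1 elements -> [-5, 10, 12, -3]
Insert -3: shifted 2 elements -> [-5, -3, 10, 12]


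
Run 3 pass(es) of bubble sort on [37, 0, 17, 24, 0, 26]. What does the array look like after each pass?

After pass 1: [0, 17, 24, 0, 26, 37] (5 swaps)
After pass 2: [0, 17, 0, 24, 26, 37] (1 swaps)
After pass 3: [0, 0, 17, 24, 26, 37] (1 swaps)
Total swaps: 7


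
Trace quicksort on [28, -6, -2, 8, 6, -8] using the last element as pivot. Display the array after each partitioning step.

Partition 1: pivot=-8 at index 0 -> [-8, -6, -2, 8, 6, 28]
Partition 2: pivot=28 at index 5 -> [-8, -6, -2, 8, 6, 28]
Partition 3: pivot=6 at index 3 -> [-8, -6, -2, 6, 8, 28]
Partition 4: pivot=-2 at index 2 -> [-8, -6, -2, 6, 8, 28]


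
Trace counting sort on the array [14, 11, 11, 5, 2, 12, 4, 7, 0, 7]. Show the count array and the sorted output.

Count array: [1, 0, 1, 0, 1, 1, 0, 2, 0, 0, 0, 2, 1, 0, 1]
(count[i] = number of elements equal to i)
Cumulative count: [1, 1, 2, 2, 3, 4, 4, 6, 6, 6, 6, 8, 9, 9, 10]
Sorted: [0, 2, 4, 5, 7, 7, 11, 11, 12, 14]


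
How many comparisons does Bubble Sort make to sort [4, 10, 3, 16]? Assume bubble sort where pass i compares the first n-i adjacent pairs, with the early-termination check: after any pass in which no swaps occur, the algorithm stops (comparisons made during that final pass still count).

Pass 1: compare adjacent pairs (0,1)..(2,3) = 3 comparison(s), 1 swap(s) -> [4, 3, 10, 16]
Pass 2: compare adjacent pairs (0,1)..(1,2) = 2 comparison(s), 1 swap(s) -> [3, 4, 10, 16]
Pass 3: compare adjacent pairs (0,1)..(0,1) = 1 comparison(s), 0 swap(s) -> [3, 4, 10, 16]
No swaps in this pass, so bubble sort stops here.
Total comparisons: 3 + 2 + 1 = 6


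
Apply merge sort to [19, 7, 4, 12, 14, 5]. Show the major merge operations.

Divide and conquer:
  Merge [7] + [4] -> [4, 7]
  Merge [19] + [4, 7] -> [4, 7, 19]
  Merge [14] + [5] -> [5, 14]
  Merge [12] + [5, 14] -> [5, 12, 14]
  Merge [4, 7, 19] + [5, 12, 14] -> [4, 5, 7, 12, 14, 19]


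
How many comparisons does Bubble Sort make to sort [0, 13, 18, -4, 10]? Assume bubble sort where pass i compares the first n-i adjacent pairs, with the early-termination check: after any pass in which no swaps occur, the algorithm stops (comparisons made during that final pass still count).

Pass 1: compare adjacent pairs (0,1)..(3,4) = 4 comparison(s), 2 swap(s) -> [0, 13, -4, 10, 18]
Pass 2: compare adjacent pairs (0,1)..(2,3) = 3 comparison(s), 2 swap(s) -> [0, -4, 10, 13, 18]
Pass 3: compare adjacent pairs (0,1)..(1,2) = 2 comparison(s), 1 swap(s) -> [-4, 0, 10, 13, 18]
Pass 4: compare adjacent pairs (0,1)..(0,1) = 1 comparison(s), 0 swap(s) -> [-4, 0, 10, 13, 18]
No swaps in this pass, so bubble sort stops here.
Total comparisons: 4 + 3 + 2 + 1 = 10


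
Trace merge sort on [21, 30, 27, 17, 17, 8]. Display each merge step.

Divide and conquer:
  Merge [30] + [27] -> [27, 30]
  Merge [21] + [27, 30] -> [21, 27, 30]
  Merge [17] + [8] -> [8, 17]
  Merge [17] + [8, 17] -> [8, 17, 17]
  Merge [21, 27, 30] + [8, 17, 17] -> [8, 17, 17, 21, 27, 30]


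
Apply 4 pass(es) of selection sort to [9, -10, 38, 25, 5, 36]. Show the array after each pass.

Pass 1: Select minimum -10 at index 1, swap -> [-10, 9, 38, 25, 5, 36]
Pass 2: Select minimum 5 at index 4, swap -> [-10, 5, 38, 25, 9, 36]
Pass 3: Select minimum 9 at index 4, swap -> [-10, 5, 9, 25, 38, 36]
Pass 4: Select minimum 25 at index 3, swap -> [-10, 5, 9, 25, 38, 36]


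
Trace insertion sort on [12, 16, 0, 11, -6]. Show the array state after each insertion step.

First element 12 is already 'sorted'
Insert 16: shifted 0 elements -> [12, 16, 0, 11, -6]
Insert 0: shifted 2 elements -> [0, 12, 16, 11, -6]
Insert 11: shifted 2 elements -> [0, 11, 12, 16, -6]
Insert -6: shifted 4 elements -> [-6, 0, 11, 12, 16]


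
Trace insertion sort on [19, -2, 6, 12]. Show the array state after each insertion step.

First element 19 is already 'sorted'
Insert -2: shifted 1 elements -> [-2, 19, 6, 12]
Insert 6: shifted 1 elements -> [-2, 6, 19, 12]
Insert 12: shifted 1 elements -> [-2, 6, 12, 19]


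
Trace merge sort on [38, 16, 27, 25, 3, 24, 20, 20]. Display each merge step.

Divide and conquer:
  Merge [38] + [16] -> [16, 38]
  Merge [27] + [25] -> [25, 27]
  Merge [16, 38] + [25, 27] -> [16, 25, 27, 38]
  Merge [3] + [24] -> [3, 24]
  Merge [20] + [20] -> [20, 20]
  Merge [3, 24] + [20, 20] -> [3, 20, 20, 24]
  Merge [16, 25, 27, 38] + [3, 20, 20, 24] -> [3, 16, 20, 20, 24, 25, 27, 38]


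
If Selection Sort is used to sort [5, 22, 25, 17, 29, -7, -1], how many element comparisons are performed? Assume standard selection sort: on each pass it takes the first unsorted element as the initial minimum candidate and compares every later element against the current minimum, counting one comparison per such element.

Pass 1: scan indices 1..6 for the minimum = 6 comparison(s); min is -7, place at index 0 -> [-7, 22, 25, 17, 29, 5, -1]
Pass 2: scan indices 2..6 for the minimum = 5 comparison(s); min is -1, place at index 1 -> [-7, -1, 25, 17, 29, 5, 22]
Pass 3: scan indices 3..6 for the minimum = 4 comparison(s); min is 5, place at index 2 -> [-7, -1, 5, 17, 29, 25, 22]
Pass 4: scan indices 4..6 for the minimum = 3 comparison(s); min is 17, place at index 3 -> [-7, -1, 5, 17, 29, 25, 22]
Pass 5: scan indices 5..6 for the minimum = 2 comparison(s); min is 22, place at index 4 -> [-7, -1, 5, 17, 22, 25, 29]
Pass 6: scan indices 6..6 for the minimum = 1 comparison(s); min is 25, place at index 5 -> [-7, -1, 5, 17, 22, 25, 29]
Selection sort always scans the whole unsorted suffix, so the count is (n-1) + (n-2) + ... + 1 = n(n-1)/2 = 7*6/2 = 21 regardless of the input order.
Total comparisons: 6 + 5 + 4 + 3 + 2 + 1 = 21


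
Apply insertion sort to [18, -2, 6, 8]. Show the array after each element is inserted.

First element 18 is already 'sorted'
Insert -2: shifted 1 elements -> [-2, 18, 6, 8]
Insert 6: shifted 1 elements -> [-2, 6, 18, 8]
Insert 8: shifted 1 elements -> [-2, 6, 8, 18]


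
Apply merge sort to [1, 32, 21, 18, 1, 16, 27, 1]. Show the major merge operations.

Divide and conquer:
  Merge [1] + [32] -> [1, 32]
  Merge [21] + [18] -> [18, 21]
  Merge [1, 32] + [18, 21] -> [1, 18, 21, 32]
  Merge [1] + [16] -> [1, 16]
  Merge [27] + [1] -> [1, 27]
  Merge [1, 16] + [1, 27] -> [1, 1, 16, 27]
  Merge [1, 18, 21, 32] + [1, 1, 16, 27] -> [1, 1, 1, 16, 18, 21, 27, 32]


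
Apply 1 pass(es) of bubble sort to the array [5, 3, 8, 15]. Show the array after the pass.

After pass 1: [3, 5, 8, 15] (1 swaps)
Total swaps: 1


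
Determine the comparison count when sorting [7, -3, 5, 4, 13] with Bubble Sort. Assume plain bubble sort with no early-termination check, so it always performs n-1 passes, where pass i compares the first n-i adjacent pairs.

Pass 1: compare adjacent pairs (0,1)..(3,4) = 4 comparison(s), 3 swap(s) -> [-3, 5, 4, 7, 13]
Pass 2: compare adjacent pairs (0,1)..(2,3) = 3 comparison(s), 1 swap(s) -> [-3, 4, 5, 7, 13]
Pass 3: compare adjacent pairs (0,1)..(1,2) = 2 comparison(s), 0 swap(s) -> [-3, 4, 5, 7, 13]
Pass 4: compare adjacent pairs (0,1)..(0,1) = 1 comparison(s), 0 swap(s) -> [-3, 4, 5, 7, 13]
Total comparisons: 4 + 3 + 2 + 1 = 10


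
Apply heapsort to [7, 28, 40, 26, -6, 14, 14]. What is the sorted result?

Build heap: [40, 28, 14, 26, -6, 7, 14]
Extract 40: [28, 26, 14, 14, -6, 7, 40]
Extract 28: [26, 14, 14, 7, -6, 28, 40]
Extract 26: [14, 7, 14, -6, 26, 28, 40]
Extract 14: [14, 7, -6, 14, 26, 28, 40]
Extract 14: [7, -6, 14, 14, 26, 28, 40]
Extract 7: [-6, 7, 14, 14, 26, 28, 40]


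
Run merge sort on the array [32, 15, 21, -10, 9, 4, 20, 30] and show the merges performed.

Divide and conquer:
  Merge [32] + [15] -> [15, 32]
  Merge [21] + [-10] -> [-10, 21]
  Merge [15, 32] + [-10, 21] -> [-10, 15, 21, 32]
  Merge [9] + [4] -> [4, 9]
  Merge [20] + [30] -> [20, 30]
  Merge [4, 9] + [20, 30] -> [4, 9, 20, 30]
  Merge [-10, 15, 21, 32] + [4, 9, 20, 30] -> [-10, 4, 9, 15, 20, 21, 30, 32]


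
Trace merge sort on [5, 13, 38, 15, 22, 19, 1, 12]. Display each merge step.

Divide and conquer:
  Merge [5] + [13] -> [5, 13]
  Merge [38] + [15] -> [15, 38]
  Merge [5, 13] + [15, 38] -> [5, 13, 15, 38]
  Merge [22] + [19] -> [19, 22]
  Merge [1] + [12] -> [1, 12]
  Merge [19, 22] + [1, 12] -> [1, 12, 19, 22]
  Merge [5, 13, 15, 38] + [1, 12, 19, 22] -> [1, 5, 12, 13, 15, 19, 22, 38]


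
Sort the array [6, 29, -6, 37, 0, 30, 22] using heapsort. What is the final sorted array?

Build heap: [37, 29, 30, 6, 0, -6, 22]
Extract 37: [30, 29, 22, 6, 0, -6, 37]
Extract 30: [29, 6, 22, -6, 0, 30, 37]
Extract 29: [22, 6, 0, -6, 29, 30, 37]
Extract 22: [6, -6, 0, 22, 29, 30, 37]
Extract 6: [0, -6, 6, 22, 29, 30, 37]
Extract 0: [-6, 0, 6, 22, 29, 30, 37]


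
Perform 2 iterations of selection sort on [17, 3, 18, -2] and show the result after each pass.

Pass 1: Select minimum -2 at index 3, swap -> [-2, 3, 18, 17]
Pass 2: Select minimum 3 at index 1, swap -> [-2, 3, 18, 17]


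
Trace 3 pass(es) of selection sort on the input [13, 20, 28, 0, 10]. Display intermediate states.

Pass 1: Select minimum 0 at index 3, swap -> [0, 20, 28, 13, 10]
Pass 2: Select minimum 10 at index 4, swap -> [0, 10, 28, 13, 20]
Pass 3: Select minimum 13 at index 3, swap -> [0, 10, 13, 28, 20]


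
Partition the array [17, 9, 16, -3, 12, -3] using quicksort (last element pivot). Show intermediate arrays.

Partition 1: pivot=-3 at index 1 -> [-3, -3, 16, 17, 12, 9]
Partition 2: pivot=9 at index 2 -> [-3, -3, 9, 17, 12, 16]
Partition 3: pivot=16 at index 4 -> [-3, -3, 9, 12, 16, 17]


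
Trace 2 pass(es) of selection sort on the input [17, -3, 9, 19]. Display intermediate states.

Pass 1: Select minimum -3 at index 1, swap -> [-3, 17, 9, 19]
Pass 2: Select minimum 9 at index 2, swap -> [-3, 9, 17, 19]


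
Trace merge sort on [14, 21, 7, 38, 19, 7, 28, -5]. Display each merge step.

Divide and conquer:
  Merge [14] + [21] -> [14, 21]
  Merge [7] + [38] -> [7, 38]
  Merge [14, 21] + [7, 38] -> [7, 14, 21, 38]
  Merge [19] + [7] -> [7, 19]
  Merge [28] + [-5] -> [-5, 28]
  Merge [7, 19] + [-5, 28] -> [-5, 7, 19, 28]
  Merge [7, 14, 21, 38] + [-5, 7, 19, 28] -> [-5, 7, 7, 14, 19, 21, 28, 38]


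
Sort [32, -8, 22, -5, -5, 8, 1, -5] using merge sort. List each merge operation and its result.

Divide and conquer:
  Merge [32] + [-8] -> [-8, 32]
  Merge [22] + [-5] -> [-5, 22]
  Merge [-8, 32] + [-5, 22] -> [-8, -5, 22, 32]
  Merge [-5] + [8] -> [-5, 8]
  Merge [1] + [-5] -> [-5, 1]
  Merge [-5, 8] + [-5, 1] -> [-5, -5, 1, 8]
  Merge [-8, -5, 22, 32] + [-5, -5, 1, 8] -> [-8, -5, -5, -5, 1, 8, 22, 32]


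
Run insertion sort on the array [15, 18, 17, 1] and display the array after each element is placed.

First element 15 is already 'sorted'
Insert 18: shifted 0 elements -> [15, 18, 17, 1]
Insert 17: shifted 1 elements -> [15, 17, 18, 1]
Insert 1: shifted 3 elements -> [1, 15, 17, 18]


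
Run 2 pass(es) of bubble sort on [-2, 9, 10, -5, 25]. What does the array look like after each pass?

After pass 1: [-2, 9, -5, 10, 25] (1 swaps)
After pass 2: [-2, -5, 9, 10, 25] (1 swaps)
Total swaps: 2


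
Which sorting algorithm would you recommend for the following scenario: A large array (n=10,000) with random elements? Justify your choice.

Best choice: Quicksort or Mergesort
Reason: Both have O(n log n) average case; quicksort has lower constant factors
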